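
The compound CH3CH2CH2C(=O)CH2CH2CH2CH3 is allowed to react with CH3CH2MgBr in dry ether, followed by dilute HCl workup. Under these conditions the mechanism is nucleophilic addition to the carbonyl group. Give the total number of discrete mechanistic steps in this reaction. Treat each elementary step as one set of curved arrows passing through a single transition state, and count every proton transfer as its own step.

Step 1: Nucleophilic addition: the carbanion-like carbon of CH3CH2MgBr adds to the carbonyl carbon, pushing the π(C=O) electron pair onto oxygen and giving a tetrahedral alkoxide.
Step 2: The alkoxide picks up a proton during dilute HCl workup to yield an alcohol.
Total: 2 elementary steps.

2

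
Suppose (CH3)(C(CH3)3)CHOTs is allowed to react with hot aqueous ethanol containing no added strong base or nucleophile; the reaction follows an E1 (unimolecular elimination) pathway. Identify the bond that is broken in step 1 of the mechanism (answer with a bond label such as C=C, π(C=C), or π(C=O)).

C–O

Step 1: Ionisation: the C–O σ-bond cleaves heterolytically; both bonding electrons depart with TsO⁻, leaving a secondary carbocation at the α-carbon.
The bond broken in this step is the C–O bond.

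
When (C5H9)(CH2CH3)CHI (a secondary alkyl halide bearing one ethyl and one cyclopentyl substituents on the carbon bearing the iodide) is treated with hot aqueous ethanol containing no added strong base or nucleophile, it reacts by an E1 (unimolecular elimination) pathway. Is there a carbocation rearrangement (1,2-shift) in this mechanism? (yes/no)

The first-formed carbocation is secondary.
The adjacent cyclopentyl carbon already bears 2 other carbon substituents and has a hydrogen to migrate; after a 1,2-hydride shift from that carbon the positive charge sits on a tertiary centre.
Tertiary is more stable than secondary, so the shift occurs.

yes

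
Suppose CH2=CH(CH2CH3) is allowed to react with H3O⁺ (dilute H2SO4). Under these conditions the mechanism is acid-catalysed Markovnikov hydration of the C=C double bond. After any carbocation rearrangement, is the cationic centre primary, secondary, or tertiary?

Step 1: Protonation of the alkene by H3O⁺: the π bond acts as the nucleophile and picks up H⁺, giving the more stable (Markovnikov) secondary carbocation. H2O is released.
No single 1,2-shift to an adjacent carbon would give a more-substituted cation, so no rearrangement occurs.

secondary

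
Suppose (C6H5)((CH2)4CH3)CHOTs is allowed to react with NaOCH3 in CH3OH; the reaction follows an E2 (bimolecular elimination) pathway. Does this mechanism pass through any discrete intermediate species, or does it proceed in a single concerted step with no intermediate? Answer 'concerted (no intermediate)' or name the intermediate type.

concerted (no intermediate)

The strong base CH3O⁻ removes a β-hydrogen; in the same concerted event the electrons of the breaking C–H bond form the new π(C=C) bond and the C–O σ-bond breaks, expelling TsO⁻. Anti-periplanar geometry; one transition state.
All bond changes occur in one transition state; no discrete intermediate is formed.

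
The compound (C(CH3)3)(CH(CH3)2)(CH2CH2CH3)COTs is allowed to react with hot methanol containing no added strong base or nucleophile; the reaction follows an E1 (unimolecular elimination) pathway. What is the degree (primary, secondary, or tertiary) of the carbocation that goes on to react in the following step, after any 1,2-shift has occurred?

tertiary

Step 1: The C–O bond breaks with both electrons going to the tosylate; TsO⁻ leaves and a tertiary carbocation remains.
No single 1,2-shift to an adjacent carbon would give a more-substituted cation, so no rearrangement occurs.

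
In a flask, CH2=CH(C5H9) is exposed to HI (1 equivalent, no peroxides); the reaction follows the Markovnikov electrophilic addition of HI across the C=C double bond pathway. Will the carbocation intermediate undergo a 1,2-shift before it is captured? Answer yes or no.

The first-formed carbocation is secondary.
The adjacent cyclopentyl carbon already bears 2 other carbon substituents and has a hydrogen to migrate; after a 1,2-hydride shift from that carbon the positive charge sits on a tertiary centre.
Tertiary is more stable than secondary, so the shift occurs.

yes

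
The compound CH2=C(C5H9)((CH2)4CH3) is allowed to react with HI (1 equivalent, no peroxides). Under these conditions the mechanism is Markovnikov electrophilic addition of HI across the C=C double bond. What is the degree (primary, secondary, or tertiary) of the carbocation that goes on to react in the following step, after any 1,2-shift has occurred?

tertiary

Step 1: The π electrons of the C=C bond attack a proton of HI; Markovnikov addition places the new C–H on the less-substituted alkene carbon, so the positive charge ends up on the more-substituted carbon — a tertiary carbocation. The H–I bond breaks heterolytically, releasing I⁻.
No single 1,2-shift to an adjacent carbon would give a more-substituted cation, so no rearrangement occurs.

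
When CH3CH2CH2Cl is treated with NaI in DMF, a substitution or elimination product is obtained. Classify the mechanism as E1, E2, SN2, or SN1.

Conditions: a primary substrate with a strong nucleophile in the polar aprotic solvent DMF.
These conditions are the textbook signature of the SN2 pathway.
An unhindered substrate with a strong nucleophile in a polar aprotic solvent favours one-step backside displacement.

SN2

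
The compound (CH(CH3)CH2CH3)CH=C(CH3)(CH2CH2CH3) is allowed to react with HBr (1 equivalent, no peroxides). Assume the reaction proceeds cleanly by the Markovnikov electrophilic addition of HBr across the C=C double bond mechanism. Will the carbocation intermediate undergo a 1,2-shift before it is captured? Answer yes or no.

no

The first-formed carbocation is tertiary.
No single 1,2-shift to an adjacent carbon would produce a more-substituted cation than the one already present, so no rearrangement occurs.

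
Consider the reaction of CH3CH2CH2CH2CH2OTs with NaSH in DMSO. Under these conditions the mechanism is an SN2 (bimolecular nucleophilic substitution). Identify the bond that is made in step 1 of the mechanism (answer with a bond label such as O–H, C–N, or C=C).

C–S

Step 1: The hydrosulfide nucleophile donates a lone pair from S to the α-carbon in a backside attack; simultaneously the C–O σ-bond breaks and both of its electrons leave with TsO⁻. One concerted step with inversion of configuration.
The bond formed in this step is the C–S bond.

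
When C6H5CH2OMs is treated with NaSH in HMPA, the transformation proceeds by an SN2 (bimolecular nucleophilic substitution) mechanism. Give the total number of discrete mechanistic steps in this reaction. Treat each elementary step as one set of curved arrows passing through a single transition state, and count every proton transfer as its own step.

Step 1: The hydrosulfide nucleophile donates a lone pair from S to the α-carbon in a backside attack; simultaneously the C–O σ-bond breaks and both of its electrons leave with MsO⁻. One concerted step with inversion of configuration.
Total: 1 elementary step.

1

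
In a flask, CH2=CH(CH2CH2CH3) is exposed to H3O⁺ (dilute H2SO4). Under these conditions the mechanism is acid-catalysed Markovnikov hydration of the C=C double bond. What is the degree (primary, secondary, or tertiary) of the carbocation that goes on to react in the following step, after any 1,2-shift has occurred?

Step 1: The π electrons of the C=C bond attack a proton of H3O⁺; Markovnikov addition places the new C–H on the less-substituted alkene carbon, so the positive charge ends up on the more-substituted carbon — a secondary carbocation. H2O is released.
No single 1,2-shift to an adjacent carbon would give a more-substituted cation, so no rearrangement occurs.

secondary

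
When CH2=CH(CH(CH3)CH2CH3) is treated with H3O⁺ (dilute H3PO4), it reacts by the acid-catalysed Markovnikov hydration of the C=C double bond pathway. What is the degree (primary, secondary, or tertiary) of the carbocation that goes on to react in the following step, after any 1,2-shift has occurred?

Step 1: The π electrons of the C=C bond attack a proton of H3O⁺; Markovnikov addition places the new C–H on the less-substituted alkene carbon, so the positive charge ends up on the more-substituted carbon — a secondary carbocation. H2O is released.
Step 2: A hydride (H with its bonding pair) migrates from the adjacent sec-butyl carbon to the cationic centre — a 1,2-hydride shift — upgrading the secondary cation to a tertiary one.
The cation rearranges from secondary to tertiary via a 1,2-hydride shift from the adjacent sec-butyl carbon; the tertiary cation is what reacts next.

tertiary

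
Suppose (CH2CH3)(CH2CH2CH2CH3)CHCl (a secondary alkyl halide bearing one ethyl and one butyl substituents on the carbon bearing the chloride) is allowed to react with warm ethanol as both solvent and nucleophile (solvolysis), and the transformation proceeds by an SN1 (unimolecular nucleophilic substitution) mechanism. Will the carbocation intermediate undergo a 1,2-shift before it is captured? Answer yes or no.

no

The first-formed carbocation is secondary.
No single 1,2-shift to an adjacent carbon would produce a more-substituted cation than the one already present, so no rearrangement occurs.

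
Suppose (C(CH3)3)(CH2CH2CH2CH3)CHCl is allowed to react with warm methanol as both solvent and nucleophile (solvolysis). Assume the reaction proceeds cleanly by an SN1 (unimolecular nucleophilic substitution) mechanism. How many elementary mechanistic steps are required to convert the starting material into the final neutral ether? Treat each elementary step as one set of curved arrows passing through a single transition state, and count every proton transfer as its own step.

4

Step 1: The C–Cl bond breaks with both electrons going to the chloride; Cl⁻ leaves and a secondary carbocation remains.
Step 2: Carbocation rearrangement: a 1,2-methyl shift from the adjacent tert-butyl carbon converts the initially-formed secondary cation into the more stable tertiary cation.
Step 3: Nucleophilic capture: the oxygen of CH3OH bonds to the cationic carbon, producing an oxonium-ion intermediate.
Step 4: Deprotonation of the oxonium oxygen by solvent methanol yields the neutral ether.
Total: 4 elementary steps.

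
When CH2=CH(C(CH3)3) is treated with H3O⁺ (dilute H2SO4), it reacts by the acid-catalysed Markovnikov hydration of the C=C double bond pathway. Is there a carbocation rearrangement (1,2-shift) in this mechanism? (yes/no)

yes

The first-formed carbocation is secondary.
The adjacent tert-butyl carbon has no hydrogen but bears methyl groups; migration of one methyl with its bonding pair (a 1,2-methyl shift) places the charge on a tertiary centre.
Tertiary is more stable than secondary, so the shift occurs.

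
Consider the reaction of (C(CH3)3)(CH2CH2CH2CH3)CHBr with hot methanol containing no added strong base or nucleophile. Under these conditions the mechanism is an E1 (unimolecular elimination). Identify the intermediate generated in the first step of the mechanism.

Step 1: Unassisted departure of Br⁻ (taking the C–Br bonding pair) generates a secondary carbocation.
After step 1 the species present is a secondary carbocation.

secondary carbocation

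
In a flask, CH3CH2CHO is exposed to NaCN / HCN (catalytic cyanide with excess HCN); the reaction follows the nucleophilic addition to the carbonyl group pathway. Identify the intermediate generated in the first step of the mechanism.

tetrahedral alkoxide intermediate

Step 1: CN⁻ attacks the sp² carbonyl carbon; the C=O π bond breaks and the electrons end up as a lone pair on the alkoxide oxygen of the tetrahedral intermediate.
After step 1 the species present is a tetrahedral alkoxide intermediate.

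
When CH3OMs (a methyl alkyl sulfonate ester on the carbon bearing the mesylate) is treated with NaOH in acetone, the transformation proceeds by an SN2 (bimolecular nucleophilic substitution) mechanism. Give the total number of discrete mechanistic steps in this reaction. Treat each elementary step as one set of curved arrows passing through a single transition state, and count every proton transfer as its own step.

Step 1: OH⁻ attacks the back face of the α-carbon while MsO⁻ departs with the C–O bonding pair — a single concerted displacement through a pentacoordinate transition state.
Total: 1 elementary step.

1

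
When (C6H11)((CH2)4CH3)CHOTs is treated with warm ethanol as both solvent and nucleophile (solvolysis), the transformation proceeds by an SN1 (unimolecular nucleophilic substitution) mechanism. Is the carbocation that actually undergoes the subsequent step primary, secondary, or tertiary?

tertiary

Step 1: The C–O bond breaks with both electrons going to the tosylate; TsO⁻ leaves and a secondary carbocation remains.
Step 2: A hydride (H with its bonding pair) migrates from the adjacent cyclohexyl carbon to the cationic centre — a 1,2-hydride shift — upgrading the secondary cation to a tertiary one.
The cation rearranges from secondary to tertiary via a 1,2-hydride shift from the adjacent cyclohexyl carbon; the tertiary cation is what reacts next.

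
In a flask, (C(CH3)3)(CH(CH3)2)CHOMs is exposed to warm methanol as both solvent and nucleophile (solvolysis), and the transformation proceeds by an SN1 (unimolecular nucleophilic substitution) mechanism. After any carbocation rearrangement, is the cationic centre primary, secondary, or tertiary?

Step 1: Ionisation: the C–O σ-bond cleaves heterolytically; both bonding electrons depart with MsO⁻, leaving a secondary carbocation at the α-carbon.
Step 2: A 1,2-hydride shift from the adjacent isopropyl carbon moves the positive charge from the secondary centre to an adjacent carbon, generating a more stable tertiary carbocation.
The cation rearranges from secondary to tertiary via a 1,2-hydride shift from the adjacent isopropyl carbon; the tertiary cation is what reacts next.

tertiary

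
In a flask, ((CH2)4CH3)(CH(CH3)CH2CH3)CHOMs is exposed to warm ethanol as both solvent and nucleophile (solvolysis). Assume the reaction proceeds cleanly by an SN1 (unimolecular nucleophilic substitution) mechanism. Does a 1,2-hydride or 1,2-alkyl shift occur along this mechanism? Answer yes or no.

yes

The first-formed carbocation is secondary.
The adjacent sec-butyl carbon already bears 2 other carbon substituents and has a hydrogen to migrate; after a 1,2-hydride shift from that carbon the positive charge sits on a tertiary centre.
Tertiary is more stable than secondary, so the shift occurs.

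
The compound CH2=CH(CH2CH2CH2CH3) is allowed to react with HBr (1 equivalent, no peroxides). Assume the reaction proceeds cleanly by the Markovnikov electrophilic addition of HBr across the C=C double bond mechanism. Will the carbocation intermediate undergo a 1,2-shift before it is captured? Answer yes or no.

The first-formed carbocation is secondary.
No single 1,2-shift to an adjacent carbon would produce a more-substituted cation than the one already present, so no rearrangement occurs.

no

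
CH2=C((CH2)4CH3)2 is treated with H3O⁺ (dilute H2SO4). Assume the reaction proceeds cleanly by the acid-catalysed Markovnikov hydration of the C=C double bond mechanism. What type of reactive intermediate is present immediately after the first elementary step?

tertiary carbocation

Step 1: Protonation of the alkene by H3O⁺: the π bond acts as the nucleophile and picks up H⁺, giving the more stable (Markovnikov) tertiary carbocation. H2O is released.
After step 1 the species present is a tertiary carbocation.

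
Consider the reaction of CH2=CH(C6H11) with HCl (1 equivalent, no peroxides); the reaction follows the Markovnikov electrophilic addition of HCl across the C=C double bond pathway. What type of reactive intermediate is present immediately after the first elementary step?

secondary carbocation

Step 1: Electrophilic addition begins with the π(C=C) electrons forming a bond to the proton of HCl. Following Markovnikov's rule, the resulting cation is secondary. The H–Cl bond breaks heterolytically, releasing Cl⁻.
After step 1 the species present is a secondary carbocation.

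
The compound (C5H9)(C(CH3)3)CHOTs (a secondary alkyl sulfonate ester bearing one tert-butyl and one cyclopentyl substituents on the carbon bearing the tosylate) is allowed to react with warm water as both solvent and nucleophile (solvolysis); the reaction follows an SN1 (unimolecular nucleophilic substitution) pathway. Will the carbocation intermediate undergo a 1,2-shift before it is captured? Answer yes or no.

The first-formed carbocation is secondary.
The adjacent cyclopentyl carbon already bears 2 other carbon substituents and has a hydrogen to migrate; after a 1,2-hydride shift from that carbon the positive charge sits on a tertiary centre.
Tertiary is more stable than secondary, so the shift occurs.

yes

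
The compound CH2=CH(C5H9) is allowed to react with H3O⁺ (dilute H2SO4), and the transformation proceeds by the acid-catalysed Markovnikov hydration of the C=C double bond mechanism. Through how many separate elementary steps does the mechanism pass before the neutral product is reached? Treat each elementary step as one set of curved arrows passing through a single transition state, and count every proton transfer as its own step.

Step 1: Protonation of the alkene by H3O⁺: the π bond acts as the nucleophile and picks up H⁺, giving the more stable (Markovnikov) secondary carbocation. H2O is released.
Step 2: A 1,2-hydride shift from the adjacent cyclopentyl carbon moves the positive charge from the secondary centre to an adjacent carbon, generating a more stable tertiary carbocation.
Step 3: Water acts as the nucleophile: an oxygen lone pair bonds to the cationic carbon, giving an oxonium-ion intermediate.
Step 4: Deprotonation of the oxonium ion by a water molecule delivers the neutral alcohol and regenerates the acid catalyst.
Total: 4 elementary steps.

4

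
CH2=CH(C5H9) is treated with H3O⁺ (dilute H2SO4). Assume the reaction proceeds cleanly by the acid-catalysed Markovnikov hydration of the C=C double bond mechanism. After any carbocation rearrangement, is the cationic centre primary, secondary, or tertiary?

Step 1: The π electrons of the C=C bond attack a proton of H3O⁺; Markovnikov addition places the new C–H on the less-substituted alkene carbon, so the positive charge ends up on the more-substituted carbon — a secondary carbocation. H2O is released.
Step 2: A hydride (H with its bonding pair) migrates from the adjacent cyclopentyl carbon to the cationic centre — a 1,2-hydride shift — upgrading the secondary cation to a tertiary one.
The cation rearranges from secondary to tertiary via a 1,2-hydride shift from the adjacent cyclopentyl carbon; the tertiary cation is what reacts next.

tertiary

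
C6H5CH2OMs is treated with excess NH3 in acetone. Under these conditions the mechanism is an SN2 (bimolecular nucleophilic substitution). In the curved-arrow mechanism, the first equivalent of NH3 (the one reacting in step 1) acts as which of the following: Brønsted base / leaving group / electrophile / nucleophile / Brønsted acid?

nucleophile

Step 1: A lone pair on the N of NH3 attacks the α-carbon from the back side while the C–O bond breaks; both bonding electrons leave with MsO⁻. The product of this concerted step is an alkylammonium ion.
The first equivalent of NH3 (the one reacting in step 1) donates an electron pair to form a new σ-bond to carbon — it is the nucleophile.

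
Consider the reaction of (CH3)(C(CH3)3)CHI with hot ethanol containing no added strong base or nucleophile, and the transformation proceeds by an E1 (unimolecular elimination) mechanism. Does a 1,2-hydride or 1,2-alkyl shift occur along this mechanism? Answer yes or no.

The first-formed carbocation is secondary.
The adjacent tert-butyl carbon has no hydrogen but bears methyl groups; migration of one methyl with its bonding pair (a 1,2-methyl shift) places the charge on a tertiary centre.
Tertiary is more stable than secondary, so the shift occurs.

yes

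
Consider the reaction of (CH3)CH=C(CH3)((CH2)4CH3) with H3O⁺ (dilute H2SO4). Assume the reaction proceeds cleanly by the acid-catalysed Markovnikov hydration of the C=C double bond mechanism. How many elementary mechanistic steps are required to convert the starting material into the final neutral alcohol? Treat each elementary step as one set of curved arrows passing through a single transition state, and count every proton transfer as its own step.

Step 1: Protonation of the alkene by H3O⁺: the π bond acts as the nucleophile and picks up H⁺, giving the more stable (Markovnikov) tertiary carbocation. H2O is released.
(No 1,2-shift: no single shift to an adjacent carbon would give a more stable cation.)
Step 2: Water acts as the nucleophile: an oxygen lone pair bonds to the cationic carbon, giving an oxonium-ion intermediate.
Step 3: Deprotonation of the oxonium ion by a water molecule delivers the neutral alcohol and regenerates the acid catalyst.
Total: 3 elementary steps.

3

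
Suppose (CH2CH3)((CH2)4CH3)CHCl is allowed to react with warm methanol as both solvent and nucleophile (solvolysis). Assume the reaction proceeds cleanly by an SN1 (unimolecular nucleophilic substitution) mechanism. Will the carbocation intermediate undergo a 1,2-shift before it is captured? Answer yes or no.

The first-formed carbocation is secondary.
No single 1,2-shift to an adjacent carbon would produce a more-substituted cation than the one already present, so no rearrangement occurs.

no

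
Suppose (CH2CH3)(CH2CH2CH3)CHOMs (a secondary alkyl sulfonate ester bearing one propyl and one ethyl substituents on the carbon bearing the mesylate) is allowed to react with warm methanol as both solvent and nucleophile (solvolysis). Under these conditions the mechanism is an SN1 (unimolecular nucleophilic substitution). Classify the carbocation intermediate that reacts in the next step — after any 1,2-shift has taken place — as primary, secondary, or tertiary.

Step 1: Rate-determining heterolysis of the C–O bond gives MsO⁻ and a secondary carbocation.
No single 1,2-shift to an adjacent carbon would give a more-substituted cation, so no rearrangement occurs.

secondary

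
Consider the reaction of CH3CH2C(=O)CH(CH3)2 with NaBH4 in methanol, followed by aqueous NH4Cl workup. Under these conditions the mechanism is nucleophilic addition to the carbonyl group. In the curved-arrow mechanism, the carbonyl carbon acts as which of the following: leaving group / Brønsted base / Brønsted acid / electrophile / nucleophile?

Step 1: A lone pair / filled orbital on H⁻ (delivered from BH4⁻) attacks the electrophilic carbonyl carbon; the π(C=O) electrons shift onto oxygen, producing a tetrahedral alkoxide intermediate.
The carbonyl carbon accepts an electron pair into an empty or π* orbital — it is the electrophile.

electrophile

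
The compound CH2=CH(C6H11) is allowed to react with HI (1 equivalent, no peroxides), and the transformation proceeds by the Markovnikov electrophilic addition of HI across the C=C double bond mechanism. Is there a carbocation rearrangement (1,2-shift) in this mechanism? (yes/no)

yes

The first-formed carbocation is secondary.
The adjacent cyclohexyl carbon already bears 2 other carbon substituents and has a hydrogen to migrate; after a 1,2-hydride shift from that carbon the positive charge sits on a tertiary centre.
Tertiary is more stable than secondary, so the shift occurs.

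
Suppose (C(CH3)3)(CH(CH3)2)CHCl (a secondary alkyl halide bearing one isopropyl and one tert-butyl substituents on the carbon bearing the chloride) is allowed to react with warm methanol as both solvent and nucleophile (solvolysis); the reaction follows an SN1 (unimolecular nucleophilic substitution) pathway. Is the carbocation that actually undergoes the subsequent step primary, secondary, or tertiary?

Step 1: Rate-determining heterolysis of the C–Cl bond gives Cl⁻ and a secondary carbocation.
Step 2: A hydride (H with its bonding pair) migrates from the adjacent isopropyl carbon to the cationic centre — a 1,2-hydride shift — upgrading the secondary cation to a tertiary one.
The cation rearranges from secondary to tertiary via a 1,2-hydride shift from the adjacent isopropyl carbon; the tertiary cation is what reacts next.

tertiary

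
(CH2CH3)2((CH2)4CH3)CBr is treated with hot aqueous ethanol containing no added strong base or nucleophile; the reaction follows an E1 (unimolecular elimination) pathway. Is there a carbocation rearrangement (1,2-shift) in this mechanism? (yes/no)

The first-formed carbocation is tertiary.
No single 1,2-shift to an adjacent carbon would produce a more-substituted cation than the one already present, so no rearrangement occurs.

no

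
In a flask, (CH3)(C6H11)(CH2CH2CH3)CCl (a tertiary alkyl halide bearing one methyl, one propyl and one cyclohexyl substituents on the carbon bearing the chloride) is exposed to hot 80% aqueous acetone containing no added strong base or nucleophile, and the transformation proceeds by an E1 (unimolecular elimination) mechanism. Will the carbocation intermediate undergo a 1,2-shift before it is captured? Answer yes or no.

The first-formed carbocation is tertiary.
No single 1,2-shift to an adjacent carbon would produce a more-substituted cation than the one already present, so no rearrangement occurs.

no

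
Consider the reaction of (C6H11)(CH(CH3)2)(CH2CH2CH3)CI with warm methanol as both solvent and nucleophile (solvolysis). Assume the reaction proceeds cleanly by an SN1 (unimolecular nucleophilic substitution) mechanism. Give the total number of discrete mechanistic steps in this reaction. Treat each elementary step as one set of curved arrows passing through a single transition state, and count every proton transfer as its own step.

Step 1: Rate-determining heterolysis of the C–I bond gives I⁻ and a tertiary carbocation.
(No 1,2-shift: no single shift to an adjacent carbon would give a more stable cation.)
Step 2: A lone pair on the oxygen of CH3OH attacks the carbocation, forming a new C–O σ-bond and an oxonium ion.
Step 3: Proton transfer from the O–H of the oxonium ion to a solvent molecule delivers the neutral ether.
Total: 3 elementary steps.

3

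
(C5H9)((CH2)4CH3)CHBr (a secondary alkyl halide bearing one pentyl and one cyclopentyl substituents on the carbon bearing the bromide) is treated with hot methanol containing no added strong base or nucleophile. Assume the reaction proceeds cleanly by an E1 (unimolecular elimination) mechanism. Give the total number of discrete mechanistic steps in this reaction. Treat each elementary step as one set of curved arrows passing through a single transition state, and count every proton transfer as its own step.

Step 1: Ionisation: the C–Br σ-bond cleaves heterolytically; both bonding electrons depart with Br⁻, leaving a secondary carbocation at the α-carbon.
Step 2: A 1,2-hydride shift from the adjacent cyclopentyl carbon moves the positive charge from the secondary centre to an adjacent carbon, generating a more stable tertiary carbocation.
Step 3: A methanol molecule (solvent) deprotonates a β-carbon; as the C–H bond breaks, those electrons form the new alkene π bond.
Total: 3 elementary steps.

3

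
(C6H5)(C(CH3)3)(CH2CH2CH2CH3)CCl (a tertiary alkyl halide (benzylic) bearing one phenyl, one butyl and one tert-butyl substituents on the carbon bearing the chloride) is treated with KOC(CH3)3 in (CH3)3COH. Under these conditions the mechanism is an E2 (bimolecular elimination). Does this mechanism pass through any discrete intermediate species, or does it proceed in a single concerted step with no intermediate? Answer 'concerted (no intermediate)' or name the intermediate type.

The strong base (CH3)3CO⁻ removes a β-hydrogen; in the same concerted event the electrons of the breaking C–H bond form the new π(C=C) bond and the C–Cl σ-bond breaks, expelling Cl⁻. Anti-periplanar geometry; one transition state.
All bond changes occur in one transition state; no discrete intermediate is formed.

concerted (no intermediate)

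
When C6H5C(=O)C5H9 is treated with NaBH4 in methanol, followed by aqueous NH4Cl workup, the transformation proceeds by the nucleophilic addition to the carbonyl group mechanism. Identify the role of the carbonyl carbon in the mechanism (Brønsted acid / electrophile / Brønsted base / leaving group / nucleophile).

Step 1: Nucleophilic addition: H⁻ (delivered from BH4⁻) adds to the carbonyl carbon, pushing the π(C=O) electron pair onto oxygen and giving a tetrahedral alkoxide.
The carbonyl carbon accepts an electron pair into an empty or π* orbital — it is the electrophile.

electrophile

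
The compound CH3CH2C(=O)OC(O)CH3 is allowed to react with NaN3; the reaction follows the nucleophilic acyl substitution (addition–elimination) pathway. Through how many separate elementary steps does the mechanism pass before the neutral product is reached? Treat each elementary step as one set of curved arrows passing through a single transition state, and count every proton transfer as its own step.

Step 1: A lone pair on the N of N3⁻ attacks the electrophilic acyl carbon; the π(C=O) electrons move onto oxygen, giving a tetrahedral intermediate.
Step 2: An oxygen lone pair re-forms the C=O π bond as the C–O σ-bond breaks; CH3CO2⁻ is expelled.
Total: 2 elementary steps.

2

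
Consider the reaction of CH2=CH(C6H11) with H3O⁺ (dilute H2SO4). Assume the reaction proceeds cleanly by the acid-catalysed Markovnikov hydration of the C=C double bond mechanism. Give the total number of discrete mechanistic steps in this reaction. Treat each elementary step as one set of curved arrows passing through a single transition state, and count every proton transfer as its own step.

4

Step 1: Protonation of the alkene by H3O⁺: the π bond acts as the nucleophile and picks up H⁺, giving the more stable (Markovnikov) secondary carbocation. H2O is released.
Step 2: A hydride (H with its bonding pair) migrates from the adjacent cyclohexyl carbon to the cationic centre — a 1,2-hydride shift — upgrading the secondary cation to a tertiary one.
Step 3: Nucleophilic capture of the cation by H2O produces the protonated alcohol (an oxonium ion).
Step 4: Proton transfer from the O–H of the oxonium ion to H2O completes the catalytic cycle and yields the alcohol.
Total: 4 elementary steps.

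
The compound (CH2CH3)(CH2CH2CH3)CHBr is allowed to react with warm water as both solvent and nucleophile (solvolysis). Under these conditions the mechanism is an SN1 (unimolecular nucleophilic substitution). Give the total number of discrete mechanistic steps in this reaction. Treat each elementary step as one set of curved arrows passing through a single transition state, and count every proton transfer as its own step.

3

Step 1: Rate-determining heterolysis of the C–Br bond gives Br⁻ and a secondary carbocation.
(No 1,2-shift: no single shift to an adjacent carbon would give a more stable cation.)
Step 2: A lone pair on the oxygen of H2O attacks the carbocation, forming a new C–O σ-bond and an oxonium ion.
Step 3: A second solvent molecule removes the proton on oxygen, giving the neutral alcohol product.
Total: 3 elementary steps.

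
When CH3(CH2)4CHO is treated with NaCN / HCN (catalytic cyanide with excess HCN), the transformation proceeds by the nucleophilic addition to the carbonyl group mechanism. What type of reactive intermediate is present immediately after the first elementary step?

Step 1: Nucleophilic addition: CN⁻ adds to the carbonyl carbon, pushing the π(C=O) electron pair onto oxygen and giving a tetrahedral alkoxide.
After step 1 the species present is a tetrahedral alkoxide intermediate.

tetrahedral alkoxide intermediate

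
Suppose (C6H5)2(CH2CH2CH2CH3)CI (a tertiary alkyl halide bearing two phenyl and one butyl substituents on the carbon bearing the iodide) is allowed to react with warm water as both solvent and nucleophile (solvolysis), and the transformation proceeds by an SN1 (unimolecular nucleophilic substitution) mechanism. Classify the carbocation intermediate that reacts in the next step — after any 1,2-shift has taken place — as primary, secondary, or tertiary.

tertiary

Step 1: Ionisation: the C–I σ-bond cleaves heterolytically; both bonding electrons depart with I⁻, leaving a tertiary carbocation at the α-carbon.
No single 1,2-shift to an adjacent carbon would give a more-substituted cation, so no rearrangement occurs.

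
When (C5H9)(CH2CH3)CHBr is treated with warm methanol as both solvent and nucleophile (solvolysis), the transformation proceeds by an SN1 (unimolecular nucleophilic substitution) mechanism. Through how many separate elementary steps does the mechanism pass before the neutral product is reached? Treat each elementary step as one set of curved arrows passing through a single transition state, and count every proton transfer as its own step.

4

Step 1: Ionisation: the C–Br σ-bond cleaves heterolytically; both bonding electrons depart with Br⁻, leaving a secondary carbocation at the α-carbon.
Step 2: A 1,2-hydride shift from the adjacent cyclopentyl carbon moves the positive charge from the secondary centre to an adjacent carbon, generating a more stable tertiary carbocation.
Step 3: A lone pair on the oxygen of CH3OH attacks the carbocation, forming a new C–O σ-bond and an oxonium ion.
Step 4: Proton transfer from the O–H of the oxonium ion to a solvent molecule delivers the neutral ether.
Total: 4 elementary steps.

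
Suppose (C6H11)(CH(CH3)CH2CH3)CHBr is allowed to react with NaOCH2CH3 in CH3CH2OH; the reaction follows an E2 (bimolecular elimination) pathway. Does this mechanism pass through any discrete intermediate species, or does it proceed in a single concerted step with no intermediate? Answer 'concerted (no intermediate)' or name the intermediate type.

concerted (no intermediate)

Concerted anti-periplanar elimination: CH3CH2O⁻ abstracts a β-H while Br⁻ leaves, and the C–H electrons become the new C=C π bond — all in a single transition state.
All bond changes occur in one transition state; no discrete intermediate is formed.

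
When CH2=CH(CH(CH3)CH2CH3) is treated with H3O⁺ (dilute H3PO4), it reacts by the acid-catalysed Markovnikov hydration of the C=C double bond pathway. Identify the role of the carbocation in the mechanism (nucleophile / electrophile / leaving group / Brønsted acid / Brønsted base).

electrophile

Step 3: A lone pair on the oxygen of H2O attacks the carbocation, forming a C–O bond and an oxonium ion (a protonated alcohol).
The carbocation accepts an electron pair into an empty or π* orbital — it is the electrophile.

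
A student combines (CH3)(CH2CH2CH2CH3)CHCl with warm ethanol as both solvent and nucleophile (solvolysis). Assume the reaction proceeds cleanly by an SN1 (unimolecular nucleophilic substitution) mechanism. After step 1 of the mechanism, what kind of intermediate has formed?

Step 1: Rate-determining heterolysis of the C–Cl bond gives Cl⁻ and a secondary carbocation.
After step 1 the species present is a secondary carbocation.

secondary carbocation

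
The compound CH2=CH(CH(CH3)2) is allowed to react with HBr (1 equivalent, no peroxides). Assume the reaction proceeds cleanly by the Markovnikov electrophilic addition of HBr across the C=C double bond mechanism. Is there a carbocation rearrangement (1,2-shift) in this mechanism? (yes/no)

The first-formed carbocation is secondary.
The adjacent isopropyl carbon already bears 2 other carbon substituents and has a hydrogen to migrate; after a 1,2-hydride shift from that carbon the positive charge sits on a tertiary centre.
Tertiary is more stable than secondary, so the shift occurs.

yes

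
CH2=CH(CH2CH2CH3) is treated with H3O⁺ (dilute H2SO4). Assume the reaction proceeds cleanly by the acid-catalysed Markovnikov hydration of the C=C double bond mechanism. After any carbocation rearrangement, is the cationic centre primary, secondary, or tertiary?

secondary

Step 1: The π electrons of the C=C bond attack a proton of H3O⁺; Markovnikov addition places the new C–H on the less-substituted alkene carbon, so the positive charge ends up on the more-substituted carbon — a secondary carbocation. H2O is released.
No single 1,2-shift to an adjacent carbon would give a more-substituted cation, so no rearrangement occurs.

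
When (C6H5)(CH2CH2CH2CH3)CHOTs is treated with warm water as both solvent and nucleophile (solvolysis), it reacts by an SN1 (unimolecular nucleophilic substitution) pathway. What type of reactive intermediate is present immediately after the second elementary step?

Step 1: Rate-determining heterolysis of the C–O bond gives TsO⁻ and a secondary carbocation.
Step 2: Nucleophilic capture: the oxygen of H2O bonds to the cationic carbon, producing an oxonium-ion intermediate.
After step 2 the species present is an oxonium ion.

oxonium ion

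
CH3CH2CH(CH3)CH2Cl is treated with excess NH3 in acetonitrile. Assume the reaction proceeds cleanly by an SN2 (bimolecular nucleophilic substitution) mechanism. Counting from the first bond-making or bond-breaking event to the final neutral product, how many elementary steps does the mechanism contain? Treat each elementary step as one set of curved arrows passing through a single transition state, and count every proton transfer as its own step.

Step 1: A lone pair on the N of NH3 attacks the α-carbon from the back side while the C–Cl bond breaks; both bonding electrons leave with Cl⁻. The product of this concerted step is an alkylammonium ion.
Step 2: A second equivalent of NH3 removes a proton from the N, giving the neutral product.
Total: 2 elementary steps.

2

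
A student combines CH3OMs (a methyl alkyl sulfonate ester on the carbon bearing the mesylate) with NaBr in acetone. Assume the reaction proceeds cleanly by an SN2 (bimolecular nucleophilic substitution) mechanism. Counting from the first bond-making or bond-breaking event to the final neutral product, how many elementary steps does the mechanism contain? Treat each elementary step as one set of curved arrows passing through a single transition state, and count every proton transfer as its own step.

Step 1: Br⁻ attacks the back face of the α-carbon while MsO⁻ departs with the C–O bonding pair — a single concerted displacement through a pentacoordinate transition state.
Total: 1 elementary step.

1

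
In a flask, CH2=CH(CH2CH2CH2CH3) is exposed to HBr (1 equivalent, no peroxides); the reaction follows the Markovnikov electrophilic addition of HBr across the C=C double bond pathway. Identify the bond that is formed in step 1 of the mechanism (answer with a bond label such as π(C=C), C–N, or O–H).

C–H

Step 1: Protonation of the alkene by HBr: the π bond acts as the nucleophile and picks up H⁺, giving the more stable (Markovnikov) secondary carbocation. The H–Br bond breaks heterolytically, releasing Br⁻.
The bond formed in this step is the C–H bond.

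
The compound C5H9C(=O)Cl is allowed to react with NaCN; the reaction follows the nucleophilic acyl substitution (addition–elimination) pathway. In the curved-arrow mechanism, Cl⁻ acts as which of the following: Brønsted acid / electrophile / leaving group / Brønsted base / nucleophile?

leaving group

Step 2: Collapse of the tetrahedral intermediate: the alkoxide oxygen pushes its lone pair back to re-form C=O while Cl⁻ leaves.
Cl⁻ departs with both electrons of the breaking σ-bond — that is the definition of a leaving group.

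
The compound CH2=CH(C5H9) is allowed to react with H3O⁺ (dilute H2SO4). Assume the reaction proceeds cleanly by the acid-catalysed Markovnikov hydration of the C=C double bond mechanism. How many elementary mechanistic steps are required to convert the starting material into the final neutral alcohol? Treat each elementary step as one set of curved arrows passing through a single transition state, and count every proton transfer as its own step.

Step 1: Protonation of the alkene by H3O⁺: the π bond acts as the nucleophile and picks up H⁺, giving the more stable (Markovnikov) secondary carbocation. H2O is released.
Step 2: Carbocation rearrangement: a 1,2-hydride shift from the adjacent cyclopentyl carbon converts the initially-formed secondary cation into the more stable tertiary cation.
Step 3: Nucleophilic capture of the cation by H2O produces the protonated alcohol (an oxonium ion).
Step 4: Deprotonation of the oxonium ion by a water molecule delivers the neutral alcohol and regenerates the acid catalyst.
Total: 4 elementary steps.

4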